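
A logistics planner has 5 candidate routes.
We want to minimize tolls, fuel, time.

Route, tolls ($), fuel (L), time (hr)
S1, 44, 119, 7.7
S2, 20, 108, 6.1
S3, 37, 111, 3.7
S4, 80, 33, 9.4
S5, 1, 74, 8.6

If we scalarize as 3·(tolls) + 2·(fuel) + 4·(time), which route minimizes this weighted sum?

S1: 3·44 + 2·119 + 4·7.7 = 400.8
S2: 3·20 + 2·108 + 4·6.1 = 300.4
S3: 3·37 + 2·111 + 4·3.7 = 347.8
S4: 3·80 + 2·33 + 4·9.4 = 343.6
S5: 3·1 + 2·74 + 4·8.6 = 185.4
Lowest: S5 at 185.4.

S5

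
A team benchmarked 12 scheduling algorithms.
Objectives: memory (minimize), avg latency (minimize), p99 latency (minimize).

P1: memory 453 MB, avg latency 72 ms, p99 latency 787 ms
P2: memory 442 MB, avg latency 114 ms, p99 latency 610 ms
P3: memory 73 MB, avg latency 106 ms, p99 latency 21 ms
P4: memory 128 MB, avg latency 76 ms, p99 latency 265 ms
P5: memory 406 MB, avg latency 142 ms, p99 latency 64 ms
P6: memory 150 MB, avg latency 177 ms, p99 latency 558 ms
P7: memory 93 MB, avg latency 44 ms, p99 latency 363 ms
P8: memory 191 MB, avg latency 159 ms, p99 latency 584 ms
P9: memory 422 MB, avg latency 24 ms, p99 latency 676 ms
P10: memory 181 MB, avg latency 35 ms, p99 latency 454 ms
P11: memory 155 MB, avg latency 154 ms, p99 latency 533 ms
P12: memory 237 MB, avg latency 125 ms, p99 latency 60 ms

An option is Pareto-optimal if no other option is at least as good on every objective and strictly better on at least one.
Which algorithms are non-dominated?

P1: dominated by P7 (memory 93≤453, avg latency 44≤72, p99 latency 363≤787).
P2: dominated by P3 (memory 73≤442, avg latency 106≤114, p99 latency 21≤610).
P3: not dominated (best memory).
P4: not dominated.
P5: dominated by P3 (memory 73≤406, avg latency 106≤142, p99 latency 21≤64).
P6: dominated by P3 (memory 73≤150, avg latency 106≤177, p99 latency 21≤558).
P7: not dominated.
P8: dominated by P3 (memory 73≤191, avg latency 106≤159, p99 latency 21≤584).
P9: not dominated (best avg latency).
P10: not dominated.
P11: dominated by P3 (memory 73≤155, avg latency 106≤154, p99 latency 21≤533).
P12: dominated by P3 (memory 73≤237, avg latency 106≤125, p99 latency 21≤60).

P3, P4, P7, P9, P10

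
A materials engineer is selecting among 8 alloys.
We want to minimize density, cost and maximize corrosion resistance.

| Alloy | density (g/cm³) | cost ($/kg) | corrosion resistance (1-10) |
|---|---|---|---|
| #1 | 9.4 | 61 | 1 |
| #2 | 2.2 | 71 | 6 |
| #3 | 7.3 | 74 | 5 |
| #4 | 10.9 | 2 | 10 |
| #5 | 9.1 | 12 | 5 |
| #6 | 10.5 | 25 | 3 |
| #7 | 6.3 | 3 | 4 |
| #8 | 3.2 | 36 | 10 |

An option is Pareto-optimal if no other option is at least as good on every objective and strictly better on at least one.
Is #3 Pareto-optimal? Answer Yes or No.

No

#2 vs #3: density 2.2≤7.3, cost 71≤74, corrosion resistance 6≥5 — #2 is at least as good on every objective and strictly better on at least one, so #2 dominates #3.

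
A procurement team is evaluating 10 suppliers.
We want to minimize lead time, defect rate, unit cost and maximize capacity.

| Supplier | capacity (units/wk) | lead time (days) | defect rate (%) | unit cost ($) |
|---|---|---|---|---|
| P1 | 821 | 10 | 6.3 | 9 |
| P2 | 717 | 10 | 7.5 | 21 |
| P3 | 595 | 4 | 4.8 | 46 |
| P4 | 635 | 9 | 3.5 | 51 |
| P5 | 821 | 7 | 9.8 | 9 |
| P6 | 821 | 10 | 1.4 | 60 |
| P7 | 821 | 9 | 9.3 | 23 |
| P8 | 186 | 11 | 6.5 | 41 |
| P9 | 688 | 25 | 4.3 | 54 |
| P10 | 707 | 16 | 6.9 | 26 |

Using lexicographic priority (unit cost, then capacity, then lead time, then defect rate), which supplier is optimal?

P5

First minimize unit cost: best is 9, kept {P1, P5}.
Then maximize capacity: best is 821, kept {P1, P5}.
Then minimize lead time: best is 7, kept {P5}.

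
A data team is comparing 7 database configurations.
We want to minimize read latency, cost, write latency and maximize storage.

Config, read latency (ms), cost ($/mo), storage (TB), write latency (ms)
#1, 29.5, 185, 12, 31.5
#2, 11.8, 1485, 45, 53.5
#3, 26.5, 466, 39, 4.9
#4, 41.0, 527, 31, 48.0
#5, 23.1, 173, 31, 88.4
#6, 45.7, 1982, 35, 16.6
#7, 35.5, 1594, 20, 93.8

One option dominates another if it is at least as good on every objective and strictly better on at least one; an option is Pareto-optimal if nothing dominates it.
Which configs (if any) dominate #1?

none

#2: worse on cost (1485 vs 185).
#3: worse on cost (466 vs 185).
#4: worse on read latency (41.0 vs 29.5).
#5: worse on write latency (88.4 vs 31.5).
#6: worse on read latency (45.7 vs 29.5).
#7: worse on read latency (35.5 vs 29.5).
No option dominates #1.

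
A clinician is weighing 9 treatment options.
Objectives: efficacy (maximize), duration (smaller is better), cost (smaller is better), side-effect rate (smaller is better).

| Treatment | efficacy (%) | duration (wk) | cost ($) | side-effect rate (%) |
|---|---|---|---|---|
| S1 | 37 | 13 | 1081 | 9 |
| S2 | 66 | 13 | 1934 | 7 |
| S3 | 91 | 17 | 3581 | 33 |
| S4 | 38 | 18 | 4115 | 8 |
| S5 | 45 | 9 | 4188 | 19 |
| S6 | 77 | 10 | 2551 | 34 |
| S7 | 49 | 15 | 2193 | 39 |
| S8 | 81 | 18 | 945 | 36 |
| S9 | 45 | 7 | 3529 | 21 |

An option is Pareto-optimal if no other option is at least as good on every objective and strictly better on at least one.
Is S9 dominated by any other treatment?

No

S1: worse on efficacy (37 vs 45).
S2: worse on duration (13 vs 7).
S3: worse on duration (17 vs 7).
S4: worse on efficacy (38 vs 45).
S5: worse on duration (9 vs 7).
S6: worse on duration (10 vs 7).
S7: worse on duration (15 vs 7).
S8: worse on duration (18 vs 7).
No option is at least as good as S9 on every objective and strictly better on one.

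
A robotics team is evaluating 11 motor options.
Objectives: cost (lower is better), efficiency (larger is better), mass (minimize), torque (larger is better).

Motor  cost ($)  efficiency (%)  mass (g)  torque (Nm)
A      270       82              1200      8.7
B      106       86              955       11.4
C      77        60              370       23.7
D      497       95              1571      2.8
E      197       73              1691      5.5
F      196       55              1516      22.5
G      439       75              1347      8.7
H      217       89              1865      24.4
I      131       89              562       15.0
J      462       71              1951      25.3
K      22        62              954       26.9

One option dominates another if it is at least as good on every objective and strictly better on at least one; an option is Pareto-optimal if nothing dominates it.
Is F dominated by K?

K vs F: cost 22≤196, efficiency 62≥55, mass 954≤1516, torque 26.9≥22.5 — K is at least as good on every objective with at least one strict improvement.

Yes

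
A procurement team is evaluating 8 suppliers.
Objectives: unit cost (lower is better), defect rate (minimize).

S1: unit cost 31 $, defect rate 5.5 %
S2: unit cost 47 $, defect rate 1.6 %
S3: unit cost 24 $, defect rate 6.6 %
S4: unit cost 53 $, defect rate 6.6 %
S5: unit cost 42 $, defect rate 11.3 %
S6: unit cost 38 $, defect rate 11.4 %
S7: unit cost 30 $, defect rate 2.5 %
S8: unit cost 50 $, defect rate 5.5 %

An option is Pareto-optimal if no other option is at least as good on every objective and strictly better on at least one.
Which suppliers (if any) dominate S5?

S1, S3, S7

S1: unit cost 31≤42, defect rate 5.5≤11.3 — dominates S5.
S3: unit cost 24≤42, defect rate 6.6≤11.3 — dominates S5.
S7: unit cost 30≤42, defect rate 2.5≤11.3 — dominates S5.
Others (S2, S4, S6, S8) are each worse than S5 on at least one objective.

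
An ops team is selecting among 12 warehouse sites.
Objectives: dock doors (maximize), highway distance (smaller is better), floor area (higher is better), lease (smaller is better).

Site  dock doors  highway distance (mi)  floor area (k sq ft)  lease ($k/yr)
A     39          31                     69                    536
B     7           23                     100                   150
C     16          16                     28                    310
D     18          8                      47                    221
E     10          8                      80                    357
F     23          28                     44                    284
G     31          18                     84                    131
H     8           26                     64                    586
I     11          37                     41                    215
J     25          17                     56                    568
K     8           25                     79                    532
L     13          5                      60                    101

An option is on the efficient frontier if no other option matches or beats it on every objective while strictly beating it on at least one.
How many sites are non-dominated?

A: not dominated (best dock doors).
B: not dominated (best floor area).
C: dominated by D (dock doors 18≥16, highway distance 8≤16, floor area 47≥28, lease 221≤310).
D: not dominated.
E: not dominated.
F: dominated by G (dock doors 31≥23, highway distance 18≤28, floor area 84≥44, lease 131≤284).
G: not dominated.
H: dominated by E (dock doors 10≥8, highway distance 8≤26, floor area 80≥64, lease 357≤586).
I: dominated by G (dock doors 31≥11, highway distance 18≤37, floor area 84≥41, lease 131≤215).
J: not dominated.
K: dominated by E (dock doors 10≥8, highway distance 8≤25, floor area 80≥79, lease 357≤532).
L: not dominated (best highway distance).
Pareto-optimal: A, B, D, E, G, J, L → 7.

7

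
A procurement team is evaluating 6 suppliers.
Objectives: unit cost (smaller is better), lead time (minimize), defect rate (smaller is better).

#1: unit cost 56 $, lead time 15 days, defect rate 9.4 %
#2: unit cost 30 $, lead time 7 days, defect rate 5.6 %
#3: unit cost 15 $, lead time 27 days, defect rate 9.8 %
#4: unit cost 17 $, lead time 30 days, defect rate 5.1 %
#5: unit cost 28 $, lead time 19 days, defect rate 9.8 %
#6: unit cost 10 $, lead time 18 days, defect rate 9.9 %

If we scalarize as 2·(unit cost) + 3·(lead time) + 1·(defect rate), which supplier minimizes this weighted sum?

#6

#1: 2·56 + 3·15 + 1·9.4 = 166.4
#2: 2·30 + 3·7 + 1·5.6 = 86.6
#3: 2·15 + 3·27 + 1·9.8 = 120.8
#4: 2·17 + 3·30 + 1·5.1 = 129.1
#5: 2·28 + 3·19 + 1·9.8 = 122.8
#6: 2·10 + 3·18 + 1·9.9 = 83.9
Lowest: #6 at 83.9.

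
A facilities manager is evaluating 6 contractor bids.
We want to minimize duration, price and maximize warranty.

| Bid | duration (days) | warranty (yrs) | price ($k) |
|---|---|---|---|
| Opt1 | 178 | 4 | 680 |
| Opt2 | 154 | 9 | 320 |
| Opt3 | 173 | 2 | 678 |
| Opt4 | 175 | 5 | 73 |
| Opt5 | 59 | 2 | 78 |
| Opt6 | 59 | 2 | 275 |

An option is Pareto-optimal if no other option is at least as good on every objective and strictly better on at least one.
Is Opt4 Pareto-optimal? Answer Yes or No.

Yes

Opt1: worse on duration (178 vs 175).
Opt2: worse on price (320 vs 73).
Opt3: worse on warranty (2 vs 5).
Opt5: worse on warranty (2 vs 5).
Opt6: worse on warranty (2 vs 5).
No option is at least as good as Opt4 on every objective and strictly better on one.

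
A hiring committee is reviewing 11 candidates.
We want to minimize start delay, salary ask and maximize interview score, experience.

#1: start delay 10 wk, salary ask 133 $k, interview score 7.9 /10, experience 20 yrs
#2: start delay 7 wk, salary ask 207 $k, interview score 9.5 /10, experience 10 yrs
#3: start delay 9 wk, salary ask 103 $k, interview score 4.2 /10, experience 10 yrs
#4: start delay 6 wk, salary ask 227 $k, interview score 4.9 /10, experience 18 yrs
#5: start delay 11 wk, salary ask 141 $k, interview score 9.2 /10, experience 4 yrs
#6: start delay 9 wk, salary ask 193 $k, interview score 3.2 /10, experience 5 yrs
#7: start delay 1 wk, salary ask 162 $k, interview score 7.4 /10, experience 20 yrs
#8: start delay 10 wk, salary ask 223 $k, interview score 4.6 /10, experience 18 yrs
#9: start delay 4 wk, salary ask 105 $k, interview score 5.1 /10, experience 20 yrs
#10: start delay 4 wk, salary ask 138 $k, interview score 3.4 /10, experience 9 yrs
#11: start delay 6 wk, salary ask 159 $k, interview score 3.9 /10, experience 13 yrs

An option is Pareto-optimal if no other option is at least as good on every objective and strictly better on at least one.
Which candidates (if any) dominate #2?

none

#1: worse on start delay (10 vs 7).
#3: worse on start delay (9 vs 7).
#4: worse on salary ask (227 vs 207).
#5: worse on start delay (11 vs 7).
#6: worse on start delay (9 vs 7).
#7: worse on interview score (7.4 vs 9.5).
#8: worse on start delay (10 vs 7).
#9: worse on interview score (5.1 vs 9.5).
#10: worse on interview score (3.4 vs 9.5).
#11: worse on interview score (3.9 vs 9.5).
No option dominates #2.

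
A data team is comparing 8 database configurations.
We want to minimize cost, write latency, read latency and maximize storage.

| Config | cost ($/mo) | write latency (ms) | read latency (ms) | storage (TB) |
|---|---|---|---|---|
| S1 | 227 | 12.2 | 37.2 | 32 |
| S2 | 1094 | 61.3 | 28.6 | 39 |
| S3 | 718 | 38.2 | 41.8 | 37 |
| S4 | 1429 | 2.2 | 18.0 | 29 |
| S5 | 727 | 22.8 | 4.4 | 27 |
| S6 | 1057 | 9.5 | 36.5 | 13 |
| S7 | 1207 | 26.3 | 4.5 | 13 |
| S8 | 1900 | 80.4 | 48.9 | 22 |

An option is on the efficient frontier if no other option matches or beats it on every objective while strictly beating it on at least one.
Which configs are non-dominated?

S1, S2, S3, S4, S5, S6

S1: not dominated (best cost).
S2: not dominated (best storage).
S3: not dominated.
S4: not dominated (best write latency).
S5: not dominated (best read latency).
S6: not dominated.
S7: dominated by S5 (cost 727≤1207, write latency 22.8≤26.3, read latency 4.4≤4.5, storage 27≥13).
S8: dominated by S1 (cost 227≤1900, write latency 12.2≤80.4, read latency 37.2≤48.9, storage 32≥22).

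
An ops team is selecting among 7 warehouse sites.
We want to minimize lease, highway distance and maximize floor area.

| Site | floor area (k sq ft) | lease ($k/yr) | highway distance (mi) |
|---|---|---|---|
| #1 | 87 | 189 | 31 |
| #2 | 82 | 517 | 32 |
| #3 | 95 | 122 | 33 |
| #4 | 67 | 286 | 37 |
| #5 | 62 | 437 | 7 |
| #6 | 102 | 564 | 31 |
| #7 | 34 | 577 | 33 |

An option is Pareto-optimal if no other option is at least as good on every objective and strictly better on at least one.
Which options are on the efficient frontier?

#1: not dominated.
#2: dominated by #1 (floor area 87≥82, lease 189≤517, highway distance 31≤32).
#3: not dominated (best lease).
#4: dominated by #1 (floor area 87≥67, lease 189≤286, highway distance 31≤37).
#5: not dominated (best highway distance).
#6: not dominated (best floor area).
#7: dominated by #1 (floor area 87≥34, lease 189≤577, highway distance 31≤33).

#1, #3, #5, #6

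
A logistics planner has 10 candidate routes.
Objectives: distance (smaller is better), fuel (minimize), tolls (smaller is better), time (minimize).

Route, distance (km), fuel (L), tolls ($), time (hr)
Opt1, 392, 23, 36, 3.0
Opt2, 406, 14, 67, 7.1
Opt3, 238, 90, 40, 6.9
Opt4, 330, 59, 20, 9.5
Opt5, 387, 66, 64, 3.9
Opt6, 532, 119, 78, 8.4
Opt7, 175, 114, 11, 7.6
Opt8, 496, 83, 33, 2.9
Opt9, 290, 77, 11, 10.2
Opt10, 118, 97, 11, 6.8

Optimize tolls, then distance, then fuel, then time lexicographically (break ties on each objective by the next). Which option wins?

First minimize tolls: best is 11, kept {Opt7, Opt9, Opt10}.
Then minimize distance: best is 118, kept {Opt10}.

Opt10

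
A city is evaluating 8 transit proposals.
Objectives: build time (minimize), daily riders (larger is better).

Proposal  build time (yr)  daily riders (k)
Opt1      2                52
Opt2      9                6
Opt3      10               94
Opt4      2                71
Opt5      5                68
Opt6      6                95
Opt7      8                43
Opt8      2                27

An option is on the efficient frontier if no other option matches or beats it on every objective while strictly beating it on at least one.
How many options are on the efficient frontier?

2

Opt1: dominated by Opt4 (build time 2≤2, daily riders 71≥52).
Opt2: dominated by Opt1 (build time 2≤9, daily riders 52≥6).
Opt3: dominated by Opt6 (build time 6≤10, daily riders 95≥94).
Opt4: not dominated.
Opt5: dominated by Opt4 (build time 2≤5, daily riders 71≥68).
Opt6: not dominated (best daily riders).
Opt7: dominated by Opt1 (build time 2≤8, daily riders 52≥43).
Opt8: dominated by Opt1 (build time 2≤2, daily riders 52≥27).
Pareto-optimal: Opt4, Opt6 → 2.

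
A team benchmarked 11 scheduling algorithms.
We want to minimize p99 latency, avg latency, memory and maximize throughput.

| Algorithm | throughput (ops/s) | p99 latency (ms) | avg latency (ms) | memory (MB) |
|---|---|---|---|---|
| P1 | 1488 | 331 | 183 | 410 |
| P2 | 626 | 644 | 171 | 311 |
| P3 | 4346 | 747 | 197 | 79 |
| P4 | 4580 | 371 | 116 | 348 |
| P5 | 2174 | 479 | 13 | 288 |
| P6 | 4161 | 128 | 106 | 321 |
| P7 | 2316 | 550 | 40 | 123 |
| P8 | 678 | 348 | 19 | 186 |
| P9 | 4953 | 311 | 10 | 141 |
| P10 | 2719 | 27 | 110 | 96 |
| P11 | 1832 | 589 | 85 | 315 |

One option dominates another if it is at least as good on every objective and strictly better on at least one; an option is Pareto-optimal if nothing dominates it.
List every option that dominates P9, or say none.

P1: worse on throughput (1488 vs 4953).
P2: worse on throughput (626 vs 4953).
P3: worse on throughput (4346 vs 4953).
P4: worse on throughput (4580 vs 4953).
P5: worse on throughput (2174 vs 4953).
P6: worse on throughput (4161 vs 4953).
P7: worse on throughput (2316 vs 4953).
P8: worse on throughput (678 vs 4953).
P10: worse on throughput (2719 vs 4953).
P11: worse on throughput (1832 vs 4953).
No option dominates P9.

none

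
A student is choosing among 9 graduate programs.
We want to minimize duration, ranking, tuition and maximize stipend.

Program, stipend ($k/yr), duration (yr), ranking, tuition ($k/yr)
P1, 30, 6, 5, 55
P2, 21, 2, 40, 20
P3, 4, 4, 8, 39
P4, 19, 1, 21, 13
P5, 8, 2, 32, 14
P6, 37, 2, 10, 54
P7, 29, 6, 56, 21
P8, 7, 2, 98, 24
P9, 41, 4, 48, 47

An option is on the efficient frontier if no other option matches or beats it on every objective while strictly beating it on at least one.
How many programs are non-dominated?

7

P1: not dominated (best ranking).
P2: not dominated.
P3: not dominated.
P4: not dominated (best duration).
P5: dominated by P4 (stipend 19≥8, duration 1≤2, ranking 21≤32, tuition 13≤14).
P6: not dominated.
P7: not dominated.
P8: dominated by P2 (stipend 21≥7, duration 2≤2, ranking 40≤98, tuition 20≤24).
P9: not dominated (best stipend).
Pareto-optimal: P1, P2, P3, P4, P6, P7, P9 → 7.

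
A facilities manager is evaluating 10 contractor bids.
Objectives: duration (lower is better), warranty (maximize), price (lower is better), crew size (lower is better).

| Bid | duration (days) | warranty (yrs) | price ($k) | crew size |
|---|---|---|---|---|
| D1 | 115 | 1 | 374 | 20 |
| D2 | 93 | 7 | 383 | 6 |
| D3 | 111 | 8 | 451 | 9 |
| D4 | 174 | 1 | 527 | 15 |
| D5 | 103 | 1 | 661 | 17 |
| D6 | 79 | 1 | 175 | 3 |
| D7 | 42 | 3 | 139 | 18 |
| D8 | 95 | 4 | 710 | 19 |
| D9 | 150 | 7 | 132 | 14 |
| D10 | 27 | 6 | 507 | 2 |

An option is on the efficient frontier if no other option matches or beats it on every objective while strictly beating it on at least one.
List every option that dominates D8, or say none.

D2, D10

D2: duration 93≤95, warranty 7≥4, price 383≤710, crew size 6≤19 — dominates D8.
D10: duration 27≤95, warranty 6≥4, price 507≤710, crew size 2≤19 — dominates D8.
Others (D1, D3, D4, D5, D6, D7, D9) are each worse than D8 on at least one objective.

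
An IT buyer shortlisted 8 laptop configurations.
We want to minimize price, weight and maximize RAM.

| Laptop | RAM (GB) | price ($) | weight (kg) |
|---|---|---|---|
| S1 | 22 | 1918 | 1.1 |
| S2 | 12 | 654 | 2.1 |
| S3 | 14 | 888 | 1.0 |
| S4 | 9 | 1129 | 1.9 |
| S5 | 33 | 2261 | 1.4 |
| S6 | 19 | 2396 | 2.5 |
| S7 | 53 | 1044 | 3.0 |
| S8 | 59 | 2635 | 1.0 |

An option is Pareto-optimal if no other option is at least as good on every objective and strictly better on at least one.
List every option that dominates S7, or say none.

none

S1: worse on RAM (22 vs 53).
S2: worse on RAM (12 vs 53).
S3: worse on RAM (14 vs 53).
S4: worse on RAM (9 vs 53).
S5: worse on RAM (33 vs 53).
S6: worse on RAM (19 vs 53).
S8: worse on price (2635 vs 1044).
No option dominates S7.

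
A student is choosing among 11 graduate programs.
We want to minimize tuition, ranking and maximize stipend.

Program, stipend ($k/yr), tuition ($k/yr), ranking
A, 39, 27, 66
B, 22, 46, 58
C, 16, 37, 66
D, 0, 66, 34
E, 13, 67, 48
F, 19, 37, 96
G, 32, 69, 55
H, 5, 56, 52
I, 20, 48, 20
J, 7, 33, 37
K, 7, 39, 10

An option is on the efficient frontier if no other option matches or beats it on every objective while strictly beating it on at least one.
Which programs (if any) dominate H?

I: stipend 20≥5, tuition 48≤56, ranking 20≤52 — dominates H.
J: stipend 7≥5, tuition 33≤56, ranking 37≤52 — dominates H.
K: stipend 7≥5, tuition 39≤56, ranking 10≤52 — dominates H.
Others (A, B, C, D, E, F, G) are each worse than H on at least one objective.

I, J, K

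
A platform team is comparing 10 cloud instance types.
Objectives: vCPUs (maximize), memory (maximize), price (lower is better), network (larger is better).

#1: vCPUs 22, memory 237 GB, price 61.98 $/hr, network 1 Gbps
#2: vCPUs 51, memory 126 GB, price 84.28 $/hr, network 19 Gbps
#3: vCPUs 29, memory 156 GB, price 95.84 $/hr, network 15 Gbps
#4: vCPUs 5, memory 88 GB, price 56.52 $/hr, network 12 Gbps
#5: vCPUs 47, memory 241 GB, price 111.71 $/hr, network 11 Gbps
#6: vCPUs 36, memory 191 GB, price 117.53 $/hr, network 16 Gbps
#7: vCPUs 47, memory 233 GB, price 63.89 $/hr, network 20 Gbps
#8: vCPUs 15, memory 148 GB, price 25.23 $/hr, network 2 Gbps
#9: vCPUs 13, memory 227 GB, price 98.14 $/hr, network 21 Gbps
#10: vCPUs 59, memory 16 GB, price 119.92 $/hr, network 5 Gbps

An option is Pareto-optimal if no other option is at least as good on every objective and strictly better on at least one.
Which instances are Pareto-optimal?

#1, #2, #4, #5, #7, #8, #9, #10

#1: not dominated.
#2: not dominated.
#3: dominated by #7 (vCPUs 47≥29, memory 233≥156, price 63.89≤95.84, network 20≥15).
#4: not dominated.
#5: not dominated (best memory).
#6: dominated by #7 (vCPUs 47≥36, memory 233≥191, price 63.89≤117.53, network 20≥16).
#7: not dominated.
#8: not dominated (best price).
#9: not dominated (best network).
#10: not dominated (best vCPUs).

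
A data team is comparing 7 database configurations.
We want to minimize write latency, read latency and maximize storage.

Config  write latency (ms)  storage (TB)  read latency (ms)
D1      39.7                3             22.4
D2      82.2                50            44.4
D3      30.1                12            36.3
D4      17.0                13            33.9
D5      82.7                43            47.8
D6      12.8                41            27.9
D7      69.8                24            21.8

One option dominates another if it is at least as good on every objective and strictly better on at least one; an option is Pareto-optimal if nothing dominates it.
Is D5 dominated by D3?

D3 vs D5: D3 is worse on storage (12 vs 43), so it does not dominate D5.

No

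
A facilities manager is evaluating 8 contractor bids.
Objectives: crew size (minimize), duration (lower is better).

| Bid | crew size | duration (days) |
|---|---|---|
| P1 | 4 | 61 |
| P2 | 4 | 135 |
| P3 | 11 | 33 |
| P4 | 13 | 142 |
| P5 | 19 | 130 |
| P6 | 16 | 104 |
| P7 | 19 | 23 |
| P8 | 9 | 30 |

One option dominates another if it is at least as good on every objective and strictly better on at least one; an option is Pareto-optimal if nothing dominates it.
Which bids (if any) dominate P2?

P1: crew size 4≤4, duration 61≤135 — dominates P2.
Others (P3, P4, P5, P6, P7, P8) are each worse than P2 on at least one objective.

P1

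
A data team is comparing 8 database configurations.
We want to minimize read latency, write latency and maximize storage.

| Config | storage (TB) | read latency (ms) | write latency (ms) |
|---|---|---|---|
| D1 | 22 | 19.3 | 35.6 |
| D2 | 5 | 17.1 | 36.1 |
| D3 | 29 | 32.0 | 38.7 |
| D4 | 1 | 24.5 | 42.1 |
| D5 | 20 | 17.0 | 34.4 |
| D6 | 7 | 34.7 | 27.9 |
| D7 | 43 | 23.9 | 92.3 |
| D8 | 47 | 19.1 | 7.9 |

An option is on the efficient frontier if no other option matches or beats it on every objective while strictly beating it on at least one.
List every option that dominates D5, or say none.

D1: worse on read latency (19.3 vs 17.0).
D2: worse on storage (5 vs 20).
D3: worse on read latency (32.0 vs 17.0).
D4: worse on storage (1 vs 20).
D6: worse on storage (7 vs 20).
D7: worse on read latency (23.9 vs 17.0).
D8: worse on read latency (19.1 vs 17.0).
No option dominates D5.

none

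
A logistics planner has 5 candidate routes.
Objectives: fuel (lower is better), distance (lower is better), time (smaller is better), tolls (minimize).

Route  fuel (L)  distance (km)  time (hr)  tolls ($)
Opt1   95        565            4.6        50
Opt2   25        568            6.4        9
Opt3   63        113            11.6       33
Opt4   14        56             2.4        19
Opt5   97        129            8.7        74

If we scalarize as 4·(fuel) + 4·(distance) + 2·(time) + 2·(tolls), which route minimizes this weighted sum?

Opt1: 4·95 + 4·565 + 2·4.6 + 2·50 = 2749.2
Opt2: 4·25 + 4·568 + 2·6.4 + 2·9 = 2402.8
Opt3: 4·63 + 4·113 + 2·11.6 + 2·33 = 793.2
Opt4: 4·14 + 4·56 + 2·2.4 + 2·19 = 322.8
Opt5: 4·97 + 4·129 + 2·8.7 + 2·74 = 1069.4
Lowest: Opt4 at 322.8.

Opt4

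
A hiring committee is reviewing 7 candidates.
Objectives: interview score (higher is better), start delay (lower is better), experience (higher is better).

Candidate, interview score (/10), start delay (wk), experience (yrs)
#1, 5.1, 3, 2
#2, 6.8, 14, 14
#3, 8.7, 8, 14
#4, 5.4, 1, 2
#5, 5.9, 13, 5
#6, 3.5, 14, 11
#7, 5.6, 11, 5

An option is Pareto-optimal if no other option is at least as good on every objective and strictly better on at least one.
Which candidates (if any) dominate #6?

#2: interview score 6.8≥3.5, start delay 14≤14, experience 14≥11 — dominates #6.
#3: interview score 8.7≥3.5, start delay 8≤14, experience 14≥11 — dominates #6.
Others (#1, #4, #5, #7) are each worse than #6 on at least one objective.

#2, #3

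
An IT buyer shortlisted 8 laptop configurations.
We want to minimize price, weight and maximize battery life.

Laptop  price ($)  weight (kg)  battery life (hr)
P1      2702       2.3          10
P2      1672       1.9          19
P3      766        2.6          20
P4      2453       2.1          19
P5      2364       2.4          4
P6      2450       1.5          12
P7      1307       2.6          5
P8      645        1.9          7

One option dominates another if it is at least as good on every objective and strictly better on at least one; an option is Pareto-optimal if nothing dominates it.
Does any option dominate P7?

P3 vs P7: price 766≤1307, weight 2.6≤2.6, battery life 20≥5 — P3 is at least as good on every objective and strictly better on at least one, so P3 dominates P7.

Yes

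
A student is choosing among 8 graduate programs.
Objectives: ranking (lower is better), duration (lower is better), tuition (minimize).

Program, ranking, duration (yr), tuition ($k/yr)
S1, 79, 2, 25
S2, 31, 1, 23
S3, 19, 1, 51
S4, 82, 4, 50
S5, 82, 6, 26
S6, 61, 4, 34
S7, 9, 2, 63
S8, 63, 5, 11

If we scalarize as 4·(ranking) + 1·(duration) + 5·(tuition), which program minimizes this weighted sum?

S2

S1: 4·79 + 1·2 + 5·25 = 443
S2: 4·31 + 1·1 + 5·23 = 240
S3: 4·19 + 1·1 + 5·51 = 332
S4: 4·82 + 1·4 + 5·50 = 582
S5: 4·82 + 1·6 + 5·26 = 464
S6: 4·61 + 1·4 + 5·34 = 418
S7: 4·9 + 1·2 + 5·63 = 353
S8: 4·63 + 1·5 + 5·11 = 312
Lowest: S2 at 240.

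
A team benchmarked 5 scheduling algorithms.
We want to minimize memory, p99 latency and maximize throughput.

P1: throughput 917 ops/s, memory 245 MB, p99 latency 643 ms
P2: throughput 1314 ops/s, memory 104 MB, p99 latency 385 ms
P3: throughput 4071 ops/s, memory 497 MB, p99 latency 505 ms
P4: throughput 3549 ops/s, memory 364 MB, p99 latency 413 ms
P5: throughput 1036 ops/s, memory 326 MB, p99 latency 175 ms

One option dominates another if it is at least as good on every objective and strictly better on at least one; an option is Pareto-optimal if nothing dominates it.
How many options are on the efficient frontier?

P1: dominated by P2 (throughput 1314≥917, memory 104≤245, p99 latency 385≤643).
P2: not dominated (best memory).
P3: not dominated (best throughput).
P4: not dominated.
P5: not dominated (best p99 latency).
Pareto-optimal: P2, P3, P4, P5 → 4.

4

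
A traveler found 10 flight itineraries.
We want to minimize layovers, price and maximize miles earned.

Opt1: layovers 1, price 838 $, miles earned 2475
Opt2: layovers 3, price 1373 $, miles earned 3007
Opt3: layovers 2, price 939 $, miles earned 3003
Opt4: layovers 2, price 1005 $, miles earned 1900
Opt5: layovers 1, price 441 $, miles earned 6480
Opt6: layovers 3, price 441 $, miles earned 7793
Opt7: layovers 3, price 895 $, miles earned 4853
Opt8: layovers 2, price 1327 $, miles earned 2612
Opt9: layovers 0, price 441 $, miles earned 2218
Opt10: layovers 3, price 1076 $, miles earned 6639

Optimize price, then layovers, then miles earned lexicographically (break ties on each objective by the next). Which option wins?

First minimize price: best is 441, kept {Opt5, Opt6, Opt9}.
Then minimize layovers: best is 0, kept {Opt9}.

Opt9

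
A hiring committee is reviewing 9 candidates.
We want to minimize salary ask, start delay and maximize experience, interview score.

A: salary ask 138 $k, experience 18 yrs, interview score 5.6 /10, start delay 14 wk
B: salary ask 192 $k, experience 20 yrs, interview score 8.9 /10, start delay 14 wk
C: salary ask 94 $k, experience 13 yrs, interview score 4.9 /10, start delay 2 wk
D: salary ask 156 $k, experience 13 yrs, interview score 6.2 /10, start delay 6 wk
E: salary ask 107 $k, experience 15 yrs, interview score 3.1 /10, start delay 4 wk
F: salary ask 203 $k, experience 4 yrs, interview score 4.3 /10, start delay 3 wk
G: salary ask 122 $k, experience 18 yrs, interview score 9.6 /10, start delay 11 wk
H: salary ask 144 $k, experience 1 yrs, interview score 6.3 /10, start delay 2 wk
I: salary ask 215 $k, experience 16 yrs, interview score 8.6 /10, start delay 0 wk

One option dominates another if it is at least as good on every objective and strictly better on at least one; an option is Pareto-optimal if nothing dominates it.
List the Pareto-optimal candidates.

B, C, D, E, G, H, I

A: dominated by G (salary ask 122≤138, experience 18≥18, interview score 9.6≥5.6, start delay 11≤14).
B: not dominated (best experience).
C: not dominated (best salary ask).
D: not dominated.
E: not dominated.
F: dominated by C (salary ask 94≤203, experience 13≥4, interview score 4.9≥4.3, start delay 2≤3).
G: not dominated (best interview score).
H: not dominated.
I: not dominated (best start delay).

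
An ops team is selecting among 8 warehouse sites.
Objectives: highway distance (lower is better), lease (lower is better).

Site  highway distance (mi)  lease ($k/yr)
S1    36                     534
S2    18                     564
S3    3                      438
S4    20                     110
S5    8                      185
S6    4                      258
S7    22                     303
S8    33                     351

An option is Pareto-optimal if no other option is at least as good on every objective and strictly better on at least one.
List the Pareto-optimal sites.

S1: dominated by S3 (highway distance 3≤36, lease 438≤534).
S2: dominated by S3 (highway distance 3≤18, lease 438≤564).
S3: not dominated (best highway distance).
S4: not dominated (best lease).
S5: not dominated.
S6: not dominated.
S7: dominated by S4 (highway distance 20≤22, lease 110≤303).
S8: dominated by S4 (highway distance 20≤33, lease 110≤351).

S3, S4, S5, S6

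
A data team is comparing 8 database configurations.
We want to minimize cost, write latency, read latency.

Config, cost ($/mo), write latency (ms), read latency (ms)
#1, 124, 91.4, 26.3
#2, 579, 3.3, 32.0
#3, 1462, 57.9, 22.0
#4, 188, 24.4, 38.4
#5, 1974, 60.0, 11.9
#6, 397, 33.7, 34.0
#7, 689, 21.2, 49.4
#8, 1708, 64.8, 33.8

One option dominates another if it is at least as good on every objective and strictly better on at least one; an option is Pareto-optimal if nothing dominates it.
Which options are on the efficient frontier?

#1, #2, #3, #4, #5, #6

#1: not dominated (best cost).
#2: not dominated (best write latency).
#3: not dominated.
#4: not dominated.
#5: not dominated (best read latency).
#6: not dominated.
#7: dominated by #2 (cost 579≤689, write latency 3.3≤21.2, read latency 32.0≤49.4).
#8: dominated by #2 (cost 579≤1708, write latency 3.3≤64.8, read latency 32.0≤33.8).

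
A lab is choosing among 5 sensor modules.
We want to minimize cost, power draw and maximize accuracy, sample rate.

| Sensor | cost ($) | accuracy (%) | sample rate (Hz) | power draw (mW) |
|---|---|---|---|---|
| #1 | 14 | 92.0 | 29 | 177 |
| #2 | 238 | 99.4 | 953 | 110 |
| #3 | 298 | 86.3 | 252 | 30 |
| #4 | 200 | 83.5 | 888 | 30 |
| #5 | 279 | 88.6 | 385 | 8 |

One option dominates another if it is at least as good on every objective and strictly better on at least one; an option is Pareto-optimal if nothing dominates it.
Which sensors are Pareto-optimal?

#1: not dominated (best cost).
#2: not dominated (best accuracy).
#3: dominated by #5 (cost 279≤298, accuracy 88.6≥86.3, sample rate 385≥252, power draw 8≤30).
#4: not dominated.
#5: not dominated (best power draw).

#1, #2, #4, #5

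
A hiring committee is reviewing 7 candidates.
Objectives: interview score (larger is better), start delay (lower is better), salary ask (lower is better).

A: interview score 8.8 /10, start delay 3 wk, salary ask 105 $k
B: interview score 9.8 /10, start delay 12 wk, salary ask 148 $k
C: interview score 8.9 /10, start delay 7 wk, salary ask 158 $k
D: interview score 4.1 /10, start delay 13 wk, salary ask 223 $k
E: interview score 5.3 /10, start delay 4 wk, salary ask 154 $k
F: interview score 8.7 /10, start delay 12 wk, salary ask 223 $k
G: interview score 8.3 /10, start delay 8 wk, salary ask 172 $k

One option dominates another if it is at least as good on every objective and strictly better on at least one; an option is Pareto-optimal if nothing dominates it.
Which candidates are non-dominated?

A, B, C

A: not dominated (best start delay).
B: not dominated (best interview score).
C: not dominated.
D: dominated by A (interview score 8.8≥4.1, start delay 3≤13, salary ask 105≤223).
E: dominated by A (interview score 8.8≥5.3, start delay 3≤4, salary ask 105≤154).
F: dominated by A (interview score 8.8≥8.7, start delay 3≤12, salary ask 105≤223).
G: dominated by A (interview score 8.8≥8.3, start delay 3≤8, salary ask 105≤172).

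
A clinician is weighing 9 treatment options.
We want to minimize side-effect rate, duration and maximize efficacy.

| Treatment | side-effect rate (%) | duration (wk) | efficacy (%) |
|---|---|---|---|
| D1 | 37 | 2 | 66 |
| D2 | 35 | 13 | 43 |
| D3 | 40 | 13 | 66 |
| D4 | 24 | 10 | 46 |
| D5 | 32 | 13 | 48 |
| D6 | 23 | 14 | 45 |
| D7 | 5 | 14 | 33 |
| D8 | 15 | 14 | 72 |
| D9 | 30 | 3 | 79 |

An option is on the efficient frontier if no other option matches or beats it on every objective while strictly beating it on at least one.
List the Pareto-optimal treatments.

D1, D4, D7, D8, D9

D1: not dominated (best duration).
D2: dominated by D4 (side-effect rate 24≤35, duration 10≤13, efficacy 46≥43).
D3: dominated by D1 (side-effect rate 37≤40, duration 2≤13, efficacy 66≥66).
D4: not dominated.
D5: dominated by D9 (side-effect rate 30≤32, duration 3≤13, efficacy 79≥48).
D6: dominated by D8 (side-effect rate 15≤23, duration 14≤14, efficacy 72≥45).
D7: not dominated (best side-effect rate).
D8: not dominated.
D9: not dominated (best efficacy).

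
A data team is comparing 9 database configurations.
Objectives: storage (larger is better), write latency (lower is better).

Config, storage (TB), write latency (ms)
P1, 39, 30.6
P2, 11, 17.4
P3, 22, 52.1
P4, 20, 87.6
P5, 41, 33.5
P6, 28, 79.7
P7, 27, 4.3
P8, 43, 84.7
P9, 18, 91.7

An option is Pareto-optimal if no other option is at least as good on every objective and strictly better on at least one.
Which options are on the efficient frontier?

P1, P5, P7, P8

P1: not dominated.
P2: dominated by P7 (storage 27≥11, write latency 4.3≤17.4).
P3: dominated by P1 (storage 39≥22, write latency 30.6≤52.1).
P4: dominated by P1 (storage 39≥20, write latency 30.6≤87.6).
P5: not dominated.
P6: dominated by P1 (storage 39≥28, write latency 30.6≤79.7).
P7: not dominated (best write latency).
P8: not dominated (best storage).
P9: dominated by P1 (storage 39≥18, write latency 30.6≤91.7).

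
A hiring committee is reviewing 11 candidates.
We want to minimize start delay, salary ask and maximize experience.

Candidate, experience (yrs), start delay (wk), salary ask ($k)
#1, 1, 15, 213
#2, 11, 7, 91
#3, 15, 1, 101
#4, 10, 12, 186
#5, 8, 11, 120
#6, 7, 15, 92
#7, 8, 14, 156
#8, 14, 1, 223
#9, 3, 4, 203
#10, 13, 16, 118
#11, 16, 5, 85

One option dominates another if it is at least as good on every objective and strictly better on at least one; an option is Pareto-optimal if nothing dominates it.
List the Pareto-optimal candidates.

#3, #11

#1: dominated by #2 (experience 11≥1, start delay 7≤15, salary ask 91≤213).
#2: dominated by #11 (experience 16≥11, start delay 5≤7, salary ask 85≤91).
#3: not dominated.
#4: dominated by #2 (experience 11≥10, start delay 7≤12, salary ask 91≤186).
#5: dominated by #2 (experience 11≥8, start delay 7≤11, salary ask 91≤120).
#6: dominated by #2 (experience 11≥7, start delay 7≤15, salary ask 91≤92).
#7: dominated by #2 (experience 11≥8, start delay 7≤14, salary ask 91≤156).
#8: dominated by #3 (experience 15≥14, start delay 1≤1, salary ask 101≤223).
#9: dominated by #3 (experience 15≥3, start delay 1≤4, salary ask 101≤203).
#10: dominated by #3 (experience 15≥13, start delay 1≤16, salary ask 101≤118).
#11: not dominated (best experience).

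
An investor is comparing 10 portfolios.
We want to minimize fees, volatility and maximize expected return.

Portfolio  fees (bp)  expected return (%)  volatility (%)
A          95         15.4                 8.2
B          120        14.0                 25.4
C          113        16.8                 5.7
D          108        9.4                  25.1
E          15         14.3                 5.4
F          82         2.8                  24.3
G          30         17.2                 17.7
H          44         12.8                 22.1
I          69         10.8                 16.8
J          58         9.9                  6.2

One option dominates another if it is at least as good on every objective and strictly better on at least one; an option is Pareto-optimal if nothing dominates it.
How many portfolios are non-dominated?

A: not dominated.
B: dominated by A (fees 95≤120, expected return 15.4≥14.0, volatility 8.2≤25.4).
C: not dominated.
D: dominated by A (fees 95≤108, expected return 15.4≥9.4, volatility 8.2≤25.1).
E: not dominated (best fees).
F: dominated by E (fees 15≤82, expected return 14.3≥2.8, volatility 5.4≤24.3).
G: not dominated (best expected return).
H: dominated by E (fees 15≤44, expected return 14.3≥12.8, volatility 5.4≤22.1).
I: dominated by E (fees 15≤69, expected return 14.3≥10.8, volatility 5.4≤16.8).
J: dominated by E (fees 15≤58, expected return 14.3≥9.9, volatility 5.4≤6.2).
Pareto-optimal: A, C, E, G → 4.

4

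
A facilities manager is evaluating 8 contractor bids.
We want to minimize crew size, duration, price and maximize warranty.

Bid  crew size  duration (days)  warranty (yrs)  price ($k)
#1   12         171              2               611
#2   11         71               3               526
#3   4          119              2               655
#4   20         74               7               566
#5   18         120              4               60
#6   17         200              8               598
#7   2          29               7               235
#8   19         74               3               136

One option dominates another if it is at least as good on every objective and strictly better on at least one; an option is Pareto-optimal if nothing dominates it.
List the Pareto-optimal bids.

#5, #6, #7, #8

#1: dominated by #2 (crew size 11≤12, duration 71≤171, warranty 3≥2, price 526≤611).
#2: dominated by #7 (crew size 2≤11, duration 29≤71, warranty 7≥3, price 235≤526).
#3: dominated by #7 (crew size 2≤4, duration 29≤119, warranty 7≥2, price 235≤655).
#4: dominated by #7 (crew size 2≤20, duration 29≤74, warranty 7≥7, price 235≤566).
#5: not dominated (best price).
#6: not dominated (best warranty).
#7: not dominated (best crew size).
#8: not dominated.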